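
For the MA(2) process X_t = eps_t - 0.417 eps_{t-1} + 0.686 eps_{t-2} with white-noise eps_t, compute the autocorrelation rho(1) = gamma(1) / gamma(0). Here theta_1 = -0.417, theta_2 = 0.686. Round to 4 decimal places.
\rho(1) = -0.4275

For an MA(q) process with theta_0 = 1, the autocovariance is
  gamma(k) = sigma^2 * sum_{i=0..q-k} theta_i * theta_{i+k},
and rho(k) = gamma(k) / gamma(0). Sigma^2 cancels.
  numerator   = (1)*(-0.417) + (-0.417)*(0.686) = -0.703062.
  denominator = (1)^2 + (-0.417)^2 + (0.686)^2 = 1.644485.
  rho(1) = -0.703062 / 1.644485 = -0.4275.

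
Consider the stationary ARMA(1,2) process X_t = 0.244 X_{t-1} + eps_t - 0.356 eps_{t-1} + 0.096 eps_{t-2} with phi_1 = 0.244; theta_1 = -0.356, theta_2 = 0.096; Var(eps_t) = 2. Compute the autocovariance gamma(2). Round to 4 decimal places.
\gamma(2) = 0.1342

Multiply the model equation by X_{t-k} and take expectations. With theta_0 = psi_0 = 1 and psi_j the MA(infinity) weights, this gives
  gamma(k) - sum_i phi_i gamma(k-i) = c_k,
  c_k = sigma^2 * sum_{j=k..q} theta_j psi_{j-k}   (c_k = 0 for k > q),
using gamma(-m) = gamma(m).
psi-weights needed (psi_j = theta_j + sum_i phi_i psi_{j-i}):
  psi_1 = theta_1 + phi_1 = -0.356 + (0.244) = -0.112
  psi_2 = theta_2 + phi_1 psi_1 = 0.096 + (0.244)(-0.112) = 0.068672
Right-hand sides:
  c_0 = sigma^2 (1 + theta_1 psi_1 + theta_2 psi_2) = 2 * (1 + (-0.356)(-0.112) + (0.096)(0.068672)) = 2 * 1.046465 = 2.092929
  c_1 = sigma^2 (theta_1 + theta_2 psi_1) = 2 * (-0.356 + (0.096)(-0.112)) = -0.733504
  c_2 = sigma^2 theta_2 = 2 * (0.096) = 0.192
Equations for k = 0 and k = 1 (AR order 1):
  gamma(0) = phi_1 gamma(1) + c_0
  gamma(1) = phi_1 gamma(0) + c_1
Substituting the second into the first: gamma(0) (1 - phi_1^2) = c_0 + phi_1 c_1, so
  gamma(0) = (c_0 + phi_1 c_1) / (1 - phi_1^2) = (2.092929 + (0.244)(-0.733504)) / (1 - (0.244)^2) = 1.913954 / 0.940464 = 2.035117.
  gamma(1) = phi_1 gamma(0) + c_1 = (0.244)(2.035117) + (-0.733504) = -0.236936.
For k = 2: gamma(2) = phi_1 gamma(1) + c_2
  = (0.244)(-0.236936) + (0.192) = 0.134188.
Therefore gamma(2) = 0.1342 (to 4 decimal places).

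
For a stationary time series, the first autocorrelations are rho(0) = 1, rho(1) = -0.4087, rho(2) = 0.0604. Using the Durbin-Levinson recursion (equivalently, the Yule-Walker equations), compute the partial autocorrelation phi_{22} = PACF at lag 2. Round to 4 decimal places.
\phi_{22} = -0.1280

The PACF at lag k is phi_{kk}, the last component of the solution
to the Yule-Walker system G_k phi = r_k where
  (G_k)_{ij} = rho(|i - j|), (r_k)_i = rho(i), i,j = 1..k.
Equivalently, Durbin-Levinson gives phi_{kk} iteratively:
  phi_{11} = rho(1)
  phi_{kk} = [rho(k) - sum_{j=1..k-1} phi_{k-1,j} rho(k-j)]
            / [1 - sum_{j=1..k-1} phi_{k-1,j} rho(j)],
  phi_{k,j} = phi_{k-1,j} - phi_{kk} phi_{k-1,k-j},  j = 1..k-1.
Step k = 1:
  phi_11 = rho(1) = -0.4087.
Step k = 2:
  phi_22 = [rho(2) - phi_11 rho(1)] / [1 - phi_11 rho(1)] = [0.0604 - (-0.4087)(-0.4087)] / [1 - (-0.4087)(-0.4087)]
         = -0.10663569 / 0.83296431 = -0.128.
Therefore phi_{22} = -0.1280.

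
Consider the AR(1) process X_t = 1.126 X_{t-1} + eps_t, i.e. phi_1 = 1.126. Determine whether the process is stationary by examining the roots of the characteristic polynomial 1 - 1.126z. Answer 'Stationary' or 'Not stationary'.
\text{Not stationary}

The AR(p) characteristic polynomial is P(z) = 1 - 1.126z.
Stationarity requires all roots to lie outside the unit circle, i.e. |z| > 1 for every root.
This is linear in z: 1 + (-1.126) z = 0  =>  z = -1/(-1.126) = 0.888099,  |z| = 0.888099.
Moduli of all roots: 0.8881.
All moduli strictly greater than 1? No.
Verdict: Not stationary.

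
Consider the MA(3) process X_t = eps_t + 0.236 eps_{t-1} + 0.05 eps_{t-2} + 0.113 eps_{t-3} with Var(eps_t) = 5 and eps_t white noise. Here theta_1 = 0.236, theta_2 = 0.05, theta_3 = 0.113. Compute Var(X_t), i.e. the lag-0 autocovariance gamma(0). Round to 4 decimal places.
\gamma(0) = 5.3548

For an MA(q) process X_t = eps_t + sum_i theta_i eps_{t-i} with
Var(eps_t) = sigma^2, the variance is
  gamma(0) = sigma^2 * (1 + sum_i theta_i^2).
  sum_i theta_i^2 = (0.236)^2 + (0.05)^2 + (0.113)^2 = 0.055696 + 0.0025 + 0.012769 = 0.070965.
  gamma(0) = 5 * (1 + 0.070965) = 5 * 1.070965 = 5.354825, which rounds to 5.3548.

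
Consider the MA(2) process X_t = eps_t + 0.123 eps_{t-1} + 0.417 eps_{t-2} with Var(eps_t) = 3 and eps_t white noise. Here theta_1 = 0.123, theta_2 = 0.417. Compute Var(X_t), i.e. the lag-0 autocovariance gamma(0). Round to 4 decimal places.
\gamma(0) = 3.5671

For an MA(q) process X_t = eps_t + sum_i theta_i eps_{t-i} with
Var(eps_t) = sigma^2, the variance is
  gamma(0) = sigma^2 * (1 + sum_i theta_i^2).
  sum_i theta_i^2 = (0.123)^2 + (0.417)^2 = 0.015129 + 0.173889 = 0.189018.
  gamma(0) = 3 * (1 + 0.189018) = 3 * 1.189018 = 3.567054, which rounds to 3.5671.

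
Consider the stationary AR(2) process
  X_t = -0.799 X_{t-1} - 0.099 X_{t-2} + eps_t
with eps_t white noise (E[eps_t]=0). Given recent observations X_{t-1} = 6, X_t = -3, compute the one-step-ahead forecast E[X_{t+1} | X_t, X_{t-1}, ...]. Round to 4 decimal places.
E[X_{t+1} \mid \mathcal F_t] = 1.8030

For an AR(p) model X_t = c + sum_i phi_i X_{t-i} + eps_t, the
one-step-ahead conditional mean is
  E[X_{t+1} | X_t, ...] = c + sum_i phi_i X_{t+1-i}.
Substitute known values:
  E[X_{t+1} | ...] = (-0.799) * (-3) + (-0.099) * (6)
                   = 1.8030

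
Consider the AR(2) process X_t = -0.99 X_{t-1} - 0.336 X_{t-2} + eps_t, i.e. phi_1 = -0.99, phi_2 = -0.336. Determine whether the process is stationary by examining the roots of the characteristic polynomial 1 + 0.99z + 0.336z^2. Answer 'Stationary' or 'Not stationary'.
\text{Stationary}

The AR(p) characteristic polynomial is P(z) = 1 + 0.99z + 0.336z^2.
Stationarity requires all roots to lie outside the unit circle, i.e. |z| > 1 for every root.
Set 1 + (0.99) z + (0.336) z^2 = 0, i.e. a z^2 + b z + c = 0 with a = 0.336, b = 0.99, c = 1.
Discriminant D = b^2 - 4ac = (0.99)^2 - 4*(0.336)*1 = 0.9801 - (1.344) = -0.3639.
D < 0, so the roots are the complex-conjugate pair z = (-b +/- i sqrt(-D)) / (2a) = -1.4732 +/- 0.8977i.
For a conjugate pair |z|^2 = z * conj(z) = (product of roots) = c/a = 1/(0.336) = 2.97619, so |z| = sqrt(2.97619) = 1.7252 for both roots.
Moduli of all roots: 1.7252, 1.7252.
All moduli strictly greater than 1? Yes.
Verdict: Stationary.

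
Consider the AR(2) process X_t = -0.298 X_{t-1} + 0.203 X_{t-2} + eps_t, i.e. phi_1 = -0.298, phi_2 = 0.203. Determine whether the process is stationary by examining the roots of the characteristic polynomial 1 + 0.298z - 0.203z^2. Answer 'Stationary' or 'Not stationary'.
\text{Stationary}

The AR(p) characteristic polynomial is P(z) = 1 + 0.298z - 0.203z^2.
Stationarity requires all roots to lie outside the unit circle, i.e. |z| > 1 for every root.
Set 1 + (0.298) z + (-0.203) z^2 = 0, i.e. a z^2 + b z + c = 0 with a = -0.203, b = 0.298, c = 1.
Discriminant D = b^2 - 4ac = (0.298)^2 - 4*(-0.203)*1 = 0.088804 - (-0.812) = 0.900804.
D >= 0, so the roots are real: z = (-b +/- sqrt(D)) / (2a) = (-0.298 +/- 0.949107) / (-0.406).
  z_1 = (-0.298 + 0.949107) / (-0.406) = -1.6037,   |z_1| = 1.6037.
  z_2 = (-0.298 - 0.949107) / (-0.406) = 3.0717,   |z_2| = 3.0717.
Moduli of all roots: 1.6037, 3.0717.
All moduli strictly greater than 1? Yes.
Verdict: Stationary.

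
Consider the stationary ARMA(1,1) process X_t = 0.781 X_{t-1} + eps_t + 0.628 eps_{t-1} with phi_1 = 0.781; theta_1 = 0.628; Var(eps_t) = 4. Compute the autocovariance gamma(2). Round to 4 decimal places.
\gamma(2) = 16.8204

Multiply the model equation by X_{t-k} and take expectations. With theta_0 = psi_0 = 1 and psi_j the MA(infinity) weights, this gives
  gamma(k) - sum_i phi_i gamma(k-i) = c_k,
  c_k = sigma^2 * sum_{j=k..q} theta_j psi_{j-k}   (c_k = 0 for k > q),
using gamma(-m) = gamma(m).
psi-weights needed (psi_j = theta_j + sum_i phi_i psi_{j-i}):
  psi_1 = theta_1 + phi_1 = 0.628 + (0.781) = 1.409
Right-hand sides:
  c_0 = sigma^2 (1 + theta_1 psi_1) = 4 * (1 + (0.628)(1.409)) = 4 * 1.884852 = 7.539408
  c_1 = sigma^2 theta_1 = 4 * (0.628) = 2.512
  c_2 = 0
Equations for k = 0 and k = 1 (AR order 1):
  gamma(0) = phi_1 gamma(1) + c_0
  gamma(1) = phi_1 gamma(0) + c_1
Substituting the second into the first: gamma(0) (1 - phi_1^2) = c_0 + phi_1 c_1, so
  gamma(0) = (c_0 + phi_1 c_1) / (1 - phi_1^2) = (7.539408 + (0.781)(2.512)) / (1 - (0.781)^2) = 9.50128 / 0.390039 = 24.35982.
  gamma(1) = phi_1 gamma(0) + c_1 = (0.781)(24.35982) + (2.512) = 21.53702.
For k = 2 (> q): gamma(2) = phi_1 gamma(1) = (0.781)(21.53702) = 16.820412.
Therefore gamma(2) = 16.8204 (to 4 decimal places).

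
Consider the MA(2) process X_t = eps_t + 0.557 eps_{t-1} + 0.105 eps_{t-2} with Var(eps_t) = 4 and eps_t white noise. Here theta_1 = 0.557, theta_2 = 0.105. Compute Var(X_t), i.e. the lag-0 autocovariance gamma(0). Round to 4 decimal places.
\gamma(0) = 5.2851

For an MA(q) process X_t = eps_t + sum_i theta_i eps_{t-i} with
Var(eps_t) = sigma^2, the variance is
  gamma(0) = sigma^2 * (1 + sum_i theta_i^2).
  sum_i theta_i^2 = (0.557)^2 + (0.105)^2 = 0.310249 + 0.011025 = 0.321274.
  gamma(0) = 4 * (1 + 0.321274) = 4 * 1.321274 = 5.285096, which rounds to 5.2851.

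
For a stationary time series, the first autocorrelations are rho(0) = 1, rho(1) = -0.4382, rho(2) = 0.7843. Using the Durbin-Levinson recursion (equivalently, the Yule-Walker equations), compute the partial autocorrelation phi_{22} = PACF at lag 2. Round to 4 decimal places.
\phi_{22} = 0.7330

The PACF at lag k is phi_{kk}, the last component of the solution
to the Yule-Walker system G_k phi = r_k where
  (G_k)_{ij} = rho(|i - j|), (r_k)_i = rho(i), i,j = 1..k.
Equivalently, Durbin-Levinson gives phi_{kk} iteratively:
  phi_{11} = rho(1)
  phi_{kk} = [rho(k) - sum_{j=1..k-1} phi_{k-1,j} rho(k-j)]
            / [1 - sum_{j=1..k-1} phi_{k-1,j} rho(j)],
  phi_{k,j} = phi_{k-1,j} - phi_{kk} phi_{k-1,k-j},  j = 1..k-1.
Step k = 1:
  phi_11 = rho(1) = -0.4382.
Step k = 2:
  phi_22 = [rho(2) - phi_11 rho(1)] / [1 - phi_11 rho(1)] = [0.7843 - (-0.4382)(-0.4382)] / [1 - (-0.4382)(-0.4382)]
         = 0.59228076 / 0.80798076 = 0.733.
Therefore phi_{22} = 0.7330.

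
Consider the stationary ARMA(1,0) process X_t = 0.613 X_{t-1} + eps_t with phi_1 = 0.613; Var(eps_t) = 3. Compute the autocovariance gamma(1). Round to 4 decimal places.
\gamma(1) = 2.9460

Multiply the model equation by X_{t-k} and take expectations. With theta_0 = psi_0 = 1 and psi_j the MA(infinity) weights, this gives
  gamma(k) - sum_i phi_i gamma(k-i) = c_k,
  c_k = sigma^2 * sum_{j=k..q} theta_j psi_{j-k}   (c_k = 0 for k > q),
using gamma(-m) = gamma(m).
Pure AR (q = 0): c_0 = sigma^2 = 3, c_k = 0 for k >= 1.
Equations for k = 0 and k = 1 (AR order 1):
  gamma(0) = phi_1 gamma(1) + c_0
  gamma(1) = phi_1 gamma(0) + c_1
Substituting the second into the first: gamma(0) (1 - phi_1^2) = c_0 + phi_1 c_1, so
  gamma(0) = c_0 / (1 - phi_1^2) = 3 / (1 - (0.613)^2) = 3 / 0.624231 = 4.805913.
  gamma(1) = phi_1 gamma(0) = (0.613)(4.805913) = 2.946025.
Therefore gamma(1) = 2.9460 (to 4 decimal places).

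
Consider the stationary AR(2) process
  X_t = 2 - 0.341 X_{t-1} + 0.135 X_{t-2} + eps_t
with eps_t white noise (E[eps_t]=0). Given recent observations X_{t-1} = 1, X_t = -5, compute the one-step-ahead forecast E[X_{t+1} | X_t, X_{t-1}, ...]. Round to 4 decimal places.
E[X_{t+1} \mid \mathcal F_t] = 3.8400

For an AR(p) model X_t = c + sum_i phi_i X_{t-i} + eps_t, the
one-step-ahead conditional mean is
  E[X_{t+1} | X_t, ...] = c + sum_i phi_i X_{t+1-i}.
Substitute known values:
  E[X_{t+1} | ...] = 2 + (-0.341) * (-5) + (0.135) * (1)
                   = 3.8400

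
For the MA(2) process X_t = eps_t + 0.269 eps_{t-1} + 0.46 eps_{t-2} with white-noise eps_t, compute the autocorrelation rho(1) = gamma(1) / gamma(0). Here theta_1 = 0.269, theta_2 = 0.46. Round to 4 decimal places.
\rho(1) = 0.3059

For an MA(q) process with theta_0 = 1, the autocovariance is
  gamma(k) = sigma^2 * sum_{i=0..q-k} theta_i * theta_{i+k},
and rho(k) = gamma(k) / gamma(0). Sigma^2 cancels.
  numerator   = (1)*(0.269) + (0.269)*(0.46) = 0.39274.
  denominator = (1)^2 + (0.269)^2 + (0.46)^2 = 1.283961.
  rho(1) = 0.39274 / 1.283961 = 0.3059.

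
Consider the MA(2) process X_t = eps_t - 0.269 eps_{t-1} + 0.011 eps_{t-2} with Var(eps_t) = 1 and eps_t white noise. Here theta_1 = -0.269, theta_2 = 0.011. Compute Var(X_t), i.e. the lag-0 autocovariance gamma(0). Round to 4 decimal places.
\gamma(0) = 1.0725

For an MA(q) process X_t = eps_t + sum_i theta_i eps_{t-i} with
Var(eps_t) = sigma^2, the variance is
  gamma(0) = sigma^2 * (1 + sum_i theta_i^2).
  sum_i theta_i^2 = (-0.269)^2 + (0.011)^2 = 0.072361 + 0.000121 = 0.072482.
  gamma(0) = 1 * (1 + 0.072482) = 1 * 1.072482 = 1.072482, which rounds to 1.0725.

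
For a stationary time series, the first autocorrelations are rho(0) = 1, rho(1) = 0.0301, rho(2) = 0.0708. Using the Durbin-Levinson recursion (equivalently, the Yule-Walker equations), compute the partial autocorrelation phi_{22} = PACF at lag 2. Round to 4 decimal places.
\phi_{22} = 0.0700

The PACF at lag k is phi_{kk}, the last component of the solution
to the Yule-Walker system G_k phi = r_k where
  (G_k)_{ij} = rho(|i - j|), (r_k)_i = rho(i), i,j = 1..k.
Equivalently, Durbin-Levinson gives phi_{kk} iteratively:
  phi_{11} = rho(1)
  phi_{kk} = [rho(k) - sum_{j=1..k-1} phi_{k-1,j} rho(k-j)]
            / [1 - sum_{j=1..k-1} phi_{k-1,j} rho(j)],
  phi_{k,j} = phi_{k-1,j} - phi_{kk} phi_{k-1,k-j},  j = 1..k-1.
Step k = 1:
  phi_11 = rho(1) = 0.0301.
Step k = 2:
  phi_22 = [rho(2) - phi_11 rho(1)] / [1 - phi_11 rho(1)] = [0.0708 - (0.0301)(0.0301)] / [1 - (0.0301)(0.0301)]
         = 0.06989399 / 0.99909399 = 0.07.
Therefore phi_{22} = 0.0700.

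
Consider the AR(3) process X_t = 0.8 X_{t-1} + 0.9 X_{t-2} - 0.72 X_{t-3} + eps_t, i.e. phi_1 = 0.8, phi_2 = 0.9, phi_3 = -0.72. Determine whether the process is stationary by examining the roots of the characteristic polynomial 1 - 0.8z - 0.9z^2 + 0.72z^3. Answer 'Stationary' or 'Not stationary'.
\text{Stationary}

The AR(p) characteristic polynomial is P(z) = 1 - 0.8z - 0.9z^2 + 0.72z^3.
Stationarity requires all roots to lie outside the unit circle, i.e. |z| > 1 for every root.
Degree 3: look for a simple real root z0 first, then factor out (1 - z/z0) and solve the remaining quadratic.
Testing z0 = 1.25: P(1.25) = 1 + (-0.8)(1.25) + (-0.9)(1.25)^2 + (0.72)(1.25)^3
  = 1 + (-1) + (-1.40625) + (1.40625) = 0.  So z_0 = 1.25 is a root, |z_0| = 1.25.
Divide out the factor (1 - 0.8 z) = (1 - z/z0) (since 1/z0 = 0.8):
  P(z) = (1 - 0.8 z)(1 + (0) z + (-0.9) z^2)
  [check: z-coef 0 - (0.8) = -0.8; z^2-coef -0.9 - (0.8)(0) = -0.9; z^3-coef -(0.8)(-0.9) = 0.72.]
Remaining roots from the quadratic factor 1 + (0) z + (-0.9) z^2:
  Set 1 + (0) z + (-0.9) z^2 = 0, i.e. a z^2 + b z + c = 0 with a = -0.9, b = 0, c = 1.
  Discriminant D = b^2 - 4ac = (0)^2 - 4*(-0.9)*1 = 0 - (-3.6) = 3.6.
  D >= 0, so the roots are real: z = (-b +/- sqrt(D)) / (2a) = (0 +/- 1.897367) / (-1.8).
    z_1 = (0 + 1.897367) / (-1.8) = -1.0541,   |z_1| = 1.0541.
    z_2 = (0 - 1.897367) / (-1.8) = 1.0541,   |z_2| = 1.0541.
Moduli of all roots: 1.2500, 1.0541, 1.0541.
All moduli strictly greater than 1? Yes.
Verdict: Stationary.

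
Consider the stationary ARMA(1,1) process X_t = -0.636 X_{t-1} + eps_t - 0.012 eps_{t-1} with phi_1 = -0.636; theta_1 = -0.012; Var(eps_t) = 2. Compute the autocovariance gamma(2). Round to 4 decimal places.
\gamma(2) = 1.3947

Multiply the model equation by X_{t-k} and take expectations. With theta_0 = psi_0 = 1 and psi_j the MA(infinity) weights, this gives
  gamma(k) - sum_i phi_i gamma(k-i) = c_k,
  c_k = sigma^2 * sum_{j=k..q} theta_j psi_{j-k}   (c_k = 0 for k > q),
using gamma(-m) = gamma(m).
psi-weights needed (psi_j = theta_j + sum_i phi_i psi_{j-i}):
  psi_1 = theta_1 + phi_1 = -0.012 + (-0.636) = -0.648
Right-hand sides:
  c_0 = sigma^2 (1 + theta_1 psi_1) = 2 * (1 + (-0.012)(-0.648)) = 2 * 1.007776 = 2.015552
  c_1 = sigma^2 theta_1 = 2 * (-0.012) = -0.024
  c_2 = 0
Equations for k = 0 and k = 1 (AR order 1):
  gamma(0) = phi_1 gamma(1) + c_0
  gamma(1) = phi_1 gamma(0) + c_1
Substituting the second into the first: gamma(0) (1 - phi_1^2) = c_0 + phi_1 c_1, so
  gamma(0) = (c_0 + phi_1 c_1) / (1 - phi_1^2) = (2.015552 + (-0.636)(-0.024)) / (1 - (-0.636)^2) = 2.030816 / 0.595504 = 3.410247.
  gamma(1) = phi_1 gamma(0) + c_1 = (-0.636)(3.410247) + (-0.024) = -2.192917.
For k = 2 (> q): gamma(2) = phi_1 gamma(1) = (-0.636)(-2.192917) = 1.394695.
Therefore gamma(2) = 1.3947 (to 4 decimal places).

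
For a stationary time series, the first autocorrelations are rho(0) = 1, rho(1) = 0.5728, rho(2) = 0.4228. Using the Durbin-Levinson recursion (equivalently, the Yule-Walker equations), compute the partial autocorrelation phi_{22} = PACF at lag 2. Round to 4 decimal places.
\phi_{22} = 0.1409

The PACF at lag k is phi_{kk}, the last component of the solution
to the Yule-Walker system G_k phi = r_k where
  (G_k)_{ij} = rho(|i - j|), (r_k)_i = rho(i), i,j = 1..k.
Equivalently, Durbin-Levinson gives phi_{kk} iteratively:
  phi_{11} = rho(1)
  phi_{kk} = [rho(k) - sum_{j=1..k-1} phi_{k-1,j} rho(k-j)]
            / [1 - sum_{j=1..k-1} phi_{k-1,j} rho(j)],
  phi_{k,j} = phi_{k-1,j} - phi_{kk} phi_{k-1,k-j},  j = 1..k-1.
Step k = 1:
  phi_11 = rho(1) = 0.5728.
Step k = 2:
  phi_22 = [rho(2) - phi_11 rho(1)] / [1 - phi_11 rho(1)] = [0.4228 - (0.5728)(0.5728)] / [1 - (0.5728)(0.5728)]
         = 0.09470016 / 0.67190016 = 0.1409.
Therefore phi_{22} = 0.1409.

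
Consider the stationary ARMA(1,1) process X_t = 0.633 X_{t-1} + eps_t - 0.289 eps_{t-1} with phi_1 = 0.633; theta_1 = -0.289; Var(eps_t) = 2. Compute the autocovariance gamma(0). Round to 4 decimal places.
\gamma(0) = 2.3949

Multiply the model equation by X_{t-k} and take expectations. With theta_0 = psi_0 = 1 and psi_j the MA(infinity) weights, this gives
  gamma(k) - sum_i phi_i gamma(k-i) = c_k,
  c_k = sigma^2 * sum_{j=k..q} theta_j psi_{j-k}   (c_k = 0 for k > q),
using gamma(-m) = gamma(m).
psi-weights needed (psi_j = theta_j + sum_i phi_i psi_{j-i}):
  psi_1 = theta_1 + phi_1 = -0.289 + (0.633) = 0.344
Right-hand sides:
  c_0 = sigma^2 (1 + theta_1 psi_1) = 2 * (1 + (-0.289)(0.344)) = 2 * 0.900584 = 1.801168
  c_1 = sigma^2 theta_1 = 2 * (-0.289) = -0.578
  c_2 = 0
Equations for k = 0 and k = 1 (AR order 1):
  gamma(0) = phi_1 gamma(1) + c_0
  gamma(1) = phi_1 gamma(0) + c_1
Substituting the second into the first: gamma(0) (1 - phi_1^2) = c_0 + phi_1 c_1, so
  gamma(0) = (c_0 + phi_1 c_1) / (1 - phi_1^2) = (1.801168 + (0.633)(-0.578)) / (1 - (0.633)^2) = 1.435294 / 0.599311 = 2.394907.
Therefore gamma(0) = 2.3949 (to 4 decimal places).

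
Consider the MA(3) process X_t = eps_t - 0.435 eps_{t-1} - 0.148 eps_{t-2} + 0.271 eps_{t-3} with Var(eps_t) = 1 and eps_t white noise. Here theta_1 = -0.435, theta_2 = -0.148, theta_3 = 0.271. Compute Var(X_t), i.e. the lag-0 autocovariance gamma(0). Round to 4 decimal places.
\gamma(0) = 1.2846

For an MA(q) process X_t = eps_t + sum_i theta_i eps_{t-i} with
Var(eps_t) = sigma^2, the variance is
  gamma(0) = sigma^2 * (1 + sum_i theta_i^2).
  sum_i theta_i^2 = (-0.435)^2 + (-0.148)^2 + (0.271)^2 = 0.189225 + 0.021904 + 0.073441 = 0.28457.
  gamma(0) = 1 * (1 + 0.28457) = 1 * 1.28457 = 1.28457, which rounds to 1.2846.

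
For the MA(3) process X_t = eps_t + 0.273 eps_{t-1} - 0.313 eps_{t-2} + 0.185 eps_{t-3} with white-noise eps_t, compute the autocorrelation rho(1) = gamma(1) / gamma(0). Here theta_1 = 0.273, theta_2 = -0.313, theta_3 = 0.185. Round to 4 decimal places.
\rho(1) = 0.1074

For an MA(q) process with theta_0 = 1, the autocovariance is
  gamma(k) = sigma^2 * sum_{i=0..q-k} theta_i * theta_{i+k},
and rho(k) = gamma(k) / gamma(0). Sigma^2 cancels.
  numerator   = (1)*(0.273) + (0.273)*(-0.313) + (-0.313)*(0.185) = 0.129646.
  denominator = (1)^2 + (0.273)^2 + (-0.313)^2 + (0.185)^2 = 1.206723.
  rho(1) = 0.129646 / 1.206723 = 0.1074.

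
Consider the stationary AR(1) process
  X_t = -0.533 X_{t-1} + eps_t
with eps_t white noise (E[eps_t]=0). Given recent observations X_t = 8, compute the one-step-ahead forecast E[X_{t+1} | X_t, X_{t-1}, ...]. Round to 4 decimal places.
E[X_{t+1} \mid \mathcal F_t] = -4.2640

For an AR(p) model X_t = c + sum_i phi_i X_{t-i} + eps_t, the
one-step-ahead conditional mean is
  E[X_{t+1} | X_t, ...] = c + sum_i phi_i X_{t+1-i}.
Substitute known values:
  E[X_{t+1} | ...] = (-0.533) * (8)
                   = -4.2640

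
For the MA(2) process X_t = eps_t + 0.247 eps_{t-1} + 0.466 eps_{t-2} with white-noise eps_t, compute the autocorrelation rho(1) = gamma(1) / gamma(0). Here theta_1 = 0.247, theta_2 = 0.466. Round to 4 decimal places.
\rho(1) = 0.2833

For an MA(q) process with theta_0 = 1, the autocovariance is
  gamma(k) = sigma^2 * sum_{i=0..q-k} theta_i * theta_{i+k},
and rho(k) = gamma(k) / gamma(0). Sigma^2 cancels.
  numerator   = (1)*(0.247) + (0.247)*(0.466) = 0.362102.
  denominator = (1)^2 + (0.247)^2 + (0.466)^2 = 1.278165.
  rho(1) = 0.362102 / 1.278165 = 0.2833.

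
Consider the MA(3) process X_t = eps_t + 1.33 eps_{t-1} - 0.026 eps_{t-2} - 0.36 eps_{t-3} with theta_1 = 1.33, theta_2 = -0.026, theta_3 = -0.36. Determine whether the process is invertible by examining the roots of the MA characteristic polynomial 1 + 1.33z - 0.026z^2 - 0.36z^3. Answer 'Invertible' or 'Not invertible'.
\text{Invertible}

The MA(q) characteristic polynomial is P(z) = 1 + 1.33z - 0.026z^2 - 0.36z^3.
Invertibility requires all roots to lie outside the unit circle, i.e. |z| > 1 for every root.
Degree 3: look for a simple real root z0 first, then factor out (1 - z/z0) and solve the remaining quadratic.
Testing z0 = -1.25: P(-1.25) = 1 + (1.33)(-1.25) + (-0.026)(-1.25)^2 + (-0.36)(-1.25)^3
  = 1 + (-1.6625) + (-0.040625) + (0.703125) = 0.  So z_0 = -1.25 is a root, |z_0| = 1.25.
Divide out the factor (1 + 0.8 z) = (1 - z/z0) (since 1/z0 = -0.8):
  P(z) = (1 + 0.8 z)(1 + (0.53) z + (-0.45) z^2)
  [check: z-coef 0.53 - (-0.8) = 1.33; z^2-coef -0.45 - (-0.8)(0.53) = -0.026; z^3-coef -(-0.8)(-0.45) = -0.36.]
Remaining roots from the quadratic factor 1 + (0.53) z + (-0.45) z^2:
  Set 1 + (0.53) z + (-0.45) z^2 = 0, i.e. a z^2 + b z + c = 0 with a = -0.45, b = 0.53, c = 1.
  Discriminant D = b^2 - 4ac = (0.53)^2 - 4*(-0.45)*1 = 0.2809 - (-1.8) = 2.0809.
  D >= 0, so the roots are real: z = (-b +/- sqrt(D)) / (2a) = (-0.53 +/- 1.442532) / (-0.9).
    z_1 = (-0.53 + 1.442532) / (-0.9) = -1.0139,   |z_1| = 1.0139.
    z_2 = (-0.53 - 1.442532) / (-0.9) = 2.1917,   |z_2| = 2.1917.
Moduli of all roots: 1.2500, 1.0139, 2.1917.
All moduli strictly greater than 1? Yes.
Verdict: Invertible.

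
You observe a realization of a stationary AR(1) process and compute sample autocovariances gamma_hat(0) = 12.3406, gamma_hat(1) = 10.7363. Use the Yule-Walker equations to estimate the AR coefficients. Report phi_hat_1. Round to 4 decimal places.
\hat\phi_{1} = 0.8700

The Yule-Walker equations for an AR(p) process read, in matrix form,
  Gamma_p phi = r_p,   with   (Gamma_p)_{ij} = gamma(|i - j|),
                       (r_p)_i = gamma(i),   i,j = 1..p.
Substitute the sample gammas (Toeplitz matrix and right-hand side of size 1):
  Gamma_p = [[12.3406]]
  r_p     = [10.7363]
With p = 1 this is the single equation gamma(0) phi_1 = gamma(1):
  phi_hat_1 = gamma(1) / gamma(0) = 10.7363 / 12.3406 = 0.8700.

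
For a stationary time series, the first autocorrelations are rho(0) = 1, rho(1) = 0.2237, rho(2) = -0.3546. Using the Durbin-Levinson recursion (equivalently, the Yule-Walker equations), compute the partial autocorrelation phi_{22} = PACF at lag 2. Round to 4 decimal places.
\phi_{22} = -0.4260

The PACF at lag k is phi_{kk}, the last component of the solution
to the Yule-Walker system G_k phi = r_k where
  (G_k)_{ij} = rho(|i - j|), (r_k)_i = rho(i), i,j = 1..k.
Equivalently, Durbin-Levinson gives phi_{kk} iteratively:
  phi_{11} = rho(1)
  phi_{kk} = [rho(k) - sum_{j=1..k-1} phi_{k-1,j} rho(k-j)]
            / [1 - sum_{j=1..k-1} phi_{k-1,j} rho(j)],
  phi_{k,j} = phi_{k-1,j} - phi_{kk} phi_{k-1,k-j},  j = 1..k-1.
Step k = 1:
  phi_11 = rho(1) = 0.2237.
Step k = 2:
  phi_22 = [rho(2) - phi_11 rho(1)] / [1 - phi_11 rho(1)] = [-0.3546 - (0.2237)(0.2237)] / [1 - (0.2237)(0.2237)]
         = -0.40464169 / 0.94995831 = -0.426.
Therefore phi_{22} = -0.4260.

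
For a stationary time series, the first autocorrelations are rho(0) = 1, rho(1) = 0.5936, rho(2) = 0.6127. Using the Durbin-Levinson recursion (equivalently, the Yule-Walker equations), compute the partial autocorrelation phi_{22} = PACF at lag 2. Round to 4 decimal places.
\phi_{22} = 0.4020

The PACF at lag k is phi_{kk}, the last component of the solution
to the Yule-Walker system G_k phi = r_k where
  (G_k)_{ij} = rho(|i - j|), (r_k)_i = rho(i), i,j = 1..k.
Equivalently, Durbin-Levinson gives phi_{kk} iteratively:
  phi_{11} = rho(1)
  phi_{kk} = [rho(k) - sum_{j=1..k-1} phi_{k-1,j} rho(k-j)]
            / [1 - sum_{j=1..k-1} phi_{k-1,j} rho(j)],
  phi_{k,j} = phi_{k-1,j} - phi_{kk} phi_{k-1,k-j},  j = 1..k-1.
Step k = 1:
  phi_11 = rho(1) = 0.5936.
Step k = 2:
  phi_22 = [rho(2) - phi_11 rho(1)] / [1 - phi_11 rho(1)] = [0.6127 - (0.5936)(0.5936)] / [1 - (0.5936)(0.5936)]
         = 0.26033904 / 0.64763904 = 0.402.
Therefore phi_{22} = 0.4020.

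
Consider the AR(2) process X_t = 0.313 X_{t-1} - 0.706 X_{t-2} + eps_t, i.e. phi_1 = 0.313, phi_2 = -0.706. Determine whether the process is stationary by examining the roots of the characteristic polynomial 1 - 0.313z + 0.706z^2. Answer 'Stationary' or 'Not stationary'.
\text{Stationary}

The AR(p) characteristic polynomial is P(z) = 1 - 0.313z + 0.706z^2.
Stationarity requires all roots to lie outside the unit circle, i.e. |z| > 1 for every root.
Set 1 + (-0.313) z + (0.706) z^2 = 0, i.e. a z^2 + b z + c = 0 with a = 0.706, b = -0.313, c = 1.
Discriminant D = b^2 - 4ac = (-0.313)^2 - 4*(0.706)*1 = 0.097969 - (2.824) = -2.726031.
D < 0, so the roots are the complex-conjugate pair z = (-b +/- i sqrt(-D)) / (2a) = 0.2217 +/- 1.1693i.
For a conjugate pair |z|^2 = z * conj(z) = (product of roots) = c/a = 1/(0.706) = 1.416431, so |z| = sqrt(1.416431) = 1.1901 for both roots.
Moduli of all roots: 1.1901, 1.1901.
All moduli strictly greater than 1? Yes.
Verdict: Stationary.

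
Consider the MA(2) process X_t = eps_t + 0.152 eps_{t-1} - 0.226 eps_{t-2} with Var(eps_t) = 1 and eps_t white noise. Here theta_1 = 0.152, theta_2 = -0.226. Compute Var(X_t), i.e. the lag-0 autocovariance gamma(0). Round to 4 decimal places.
\gamma(0) = 1.0742

For an MA(q) process X_t = eps_t + sum_i theta_i eps_{t-i} with
Var(eps_t) = sigma^2, the variance is
  gamma(0) = sigma^2 * (1 + sum_i theta_i^2).
  sum_i theta_i^2 = (0.152)^2 + (-0.226)^2 = 0.023104 + 0.051076 = 0.07418.
  gamma(0) = 1 * (1 + 0.07418) = 1 * 1.07418 = 1.07418, which rounds to 1.0742.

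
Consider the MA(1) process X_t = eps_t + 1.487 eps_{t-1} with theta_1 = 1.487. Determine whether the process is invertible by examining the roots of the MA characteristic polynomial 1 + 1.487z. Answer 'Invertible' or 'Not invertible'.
\text{Not invertible}

The MA(q) characteristic polynomial is P(z) = 1 + 1.487z.
Invertibility requires all roots to lie outside the unit circle, i.e. |z| > 1 for every root.
This is linear in z: 1 + (1.487) z = 0  =>  z = -1/(1.487) = -0.672495,  |z| = 0.672495.
Moduli of all roots: 0.6725.
All moduli strictly greater than 1? No.
Verdict: Not invertible.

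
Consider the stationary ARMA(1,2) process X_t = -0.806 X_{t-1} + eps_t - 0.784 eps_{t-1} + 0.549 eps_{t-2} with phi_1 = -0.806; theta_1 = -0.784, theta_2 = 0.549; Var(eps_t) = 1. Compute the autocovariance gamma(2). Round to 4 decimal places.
\gamma(2) = 10.3896

Multiply the model equation by X_{t-k} and take expectations. With theta_0 = psi_0 = 1 and psi_j the MA(infinity) weights, this gives
  gamma(k) - sum_i phi_i gamma(k-i) = c_k,
  c_k = sigma^2 * sum_{j=k..q} theta_j psi_{j-k}   (c_k = 0 for k > q),
using gamma(-m) = gamma(m).
psi-weights needed (psi_j = theta_j + sum_i phi_i psi_{j-i}):
  psi_1 = theta_1 + phi_1 = -0.784 + (-0.806) = -1.59
  psi_2 = theta_2 + phi_1 psi_1 = 0.549 + (-0.806)(-1.59) = 1.83054
Right-hand sides:
  c_0 = sigma^2 (1 + theta_1 psi_1 + theta_2 psi_2) = 1 * (1 + (-0.784)(-1.59) + (0.549)(1.83054)) = 1 * 3.251526 = 3.251526
  c_1 = sigma^2 (theta_1 + theta_2 psi_1) = 1 * (-0.784 + (0.549)(-1.59)) = -1.65691
  c_2 = sigma^2 theta_2 = 1 * (0.549) = 0.549
Equations for k = 0 and k = 1 (AR order 1):
  gamma(0) = phi_1 gamma(1) + c_0
  gamma(1) = phi_1 gamma(0) + c_1
Substituting the second into the first: gamma(0) (1 - phi_1^2) = c_0 + phi_1 c_1, so
  gamma(0) = (c_0 + phi_1 c_1) / (1 - phi_1^2) = (3.251526 + (-0.806)(-1.65691)) / (1 - (-0.806)^2) = 4.586996 / 0.350364 = 13.092087.
  gamma(1) = phi_1 gamma(0) + c_1 = (-0.806)(13.092087) + (-1.65691) = -12.209132.
For k = 2: gamma(2) = phi_1 gamma(1) + c_2
  = (-0.806)(-12.209132) + (0.549) = 10.38956.
Therefore gamma(2) = 10.3896 (to 4 decimal places).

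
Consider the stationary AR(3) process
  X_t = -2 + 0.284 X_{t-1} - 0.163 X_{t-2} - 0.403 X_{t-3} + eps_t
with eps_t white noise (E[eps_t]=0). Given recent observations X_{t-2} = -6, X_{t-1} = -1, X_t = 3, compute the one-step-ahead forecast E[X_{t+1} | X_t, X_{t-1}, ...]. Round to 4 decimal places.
E[X_{t+1} \mid \mathcal F_t] = 1.4330

For an AR(p) model X_t = c + sum_i phi_i X_{t-i} + eps_t, the
one-step-ahead conditional mean is
  E[X_{t+1} | X_t, ...] = c + sum_i phi_i X_{t+1-i}.
Substitute known values:
  E[X_{t+1} | ...] = -2 + (0.284) * (3) + (-0.163) * (-1) + (-0.403) * (-6)
                   = 1.4330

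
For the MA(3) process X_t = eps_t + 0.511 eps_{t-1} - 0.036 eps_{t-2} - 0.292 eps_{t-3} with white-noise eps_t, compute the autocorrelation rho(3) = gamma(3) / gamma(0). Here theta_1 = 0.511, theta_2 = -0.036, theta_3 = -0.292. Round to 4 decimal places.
\rho(3) = -0.2167

For an MA(q) process with theta_0 = 1, the autocovariance is
  gamma(k) = sigma^2 * sum_{i=0..q-k} theta_i * theta_{i+k},
and rho(k) = gamma(k) / gamma(0). Sigma^2 cancels.
  numerator   = (1)*(-0.292) = -0.292.
  denominator = (1)^2 + (0.511)^2 + (-0.036)^2 + (-0.292)^2 = 1.347681.
  rho(3) = -0.292 / 1.347681 = -0.2167.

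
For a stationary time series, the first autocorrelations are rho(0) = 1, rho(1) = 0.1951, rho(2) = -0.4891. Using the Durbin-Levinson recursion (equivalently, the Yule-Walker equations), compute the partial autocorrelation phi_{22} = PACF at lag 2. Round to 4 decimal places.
\phi_{22} = -0.5480

The PACF at lag k is phi_{kk}, the last component of the solution
to the Yule-Walker system G_k phi = r_k where
  (G_k)_{ij} = rho(|i - j|), (r_k)_i = rho(i), i,j = 1..k.
Equivalently, Durbin-Levinson gives phi_{kk} iteratively:
  phi_{11} = rho(1)
  phi_{kk} = [rho(k) - sum_{j=1..k-1} phi_{k-1,j} rho(k-j)]
            / [1 - sum_{j=1..k-1} phi_{k-1,j} rho(j)],
  phi_{k,j} = phi_{k-1,j} - phi_{kk} phi_{k-1,k-j},  j = 1..k-1.
Step k = 1:
  phi_11 = rho(1) = 0.1951.
Step k = 2:
  phi_22 = [rho(2) - phi_11 rho(1)] / [1 - phi_11 rho(1)] = [-0.4891 - (0.1951)(0.1951)] / [1 - (0.1951)(0.1951)]
         = -0.52716401 / 0.96193599 = -0.548.
Therefore phi_{22} = -0.5480.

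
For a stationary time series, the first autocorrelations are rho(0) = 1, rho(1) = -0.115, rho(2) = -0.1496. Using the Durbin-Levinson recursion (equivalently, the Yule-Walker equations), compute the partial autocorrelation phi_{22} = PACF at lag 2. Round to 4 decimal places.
\phi_{22} = -0.1650

The PACF at lag k is phi_{kk}, the last component of the solution
to the Yule-Walker system G_k phi = r_k where
  (G_k)_{ij} = rho(|i - j|), (r_k)_i = rho(i), i,j = 1..k.
Equivalently, Durbin-Levinson gives phi_{kk} iteratively:
  phi_{11} = rho(1)
  phi_{kk} = [rho(k) - sum_{j=1..k-1} phi_{k-1,j} rho(k-j)]
            / [1 - sum_{j=1..k-1} phi_{k-1,j} rho(j)],
  phi_{k,j} = phi_{k-1,j} - phi_{kk} phi_{k-1,k-j},  j = 1..k-1.
Step k = 1:
  phi_11 = rho(1) = -0.115.
Step k = 2:
  phi_22 = [rho(2) - phi_11 rho(1)] / [1 - phi_11 rho(1)] = [-0.1496 - (-0.115)(-0.115)] / [1 - (-0.115)(-0.115)]
         = -0.162825 / 0.986775 = -0.165.
Therefore phi_{22} = -0.1650.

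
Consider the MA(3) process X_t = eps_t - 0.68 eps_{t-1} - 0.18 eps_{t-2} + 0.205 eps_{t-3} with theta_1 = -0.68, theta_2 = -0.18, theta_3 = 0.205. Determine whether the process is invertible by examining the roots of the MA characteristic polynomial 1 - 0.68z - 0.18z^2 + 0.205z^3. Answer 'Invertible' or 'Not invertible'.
\text{Invertible}

The MA(q) characteristic polynomial is P(z) = 1 - 0.68z - 0.18z^2 + 0.205z^3.
Invertibility requires all roots to lie outside the unit circle, i.e. |z| > 1 for every root.
Degree 3: look for a simple real root z0 first, then factor out (1 - z/z0) and solve the remaining quadratic.
Testing z0 = -2: P(-2) = 1 + (-0.68)(-2) + (-0.18)(-2)^2 + (0.205)(-2)^3
  = 1 + (1.36) + (-0.72) + (-1.64) = 0.  So z_0 = -2 is a root, |z_0| = 2.
Divide out the factor (1 + 0.5 z) = (1 - z/z0) (since 1/z0 = -0.5):
  P(z) = (1 + 0.5 z)(1 + (-1.18) z + (0.41) z^2)
  [check: z-coef -1.18 - (-0.5) = -0.68; z^2-coef 0.41 - (-0.5)(-1.18) = -0.18; z^3-coef -(-0.5)(0.41) = 0.205.]
Remaining roots from the quadratic factor 1 + (-1.18) z + (0.41) z^2:
  Set 1 + (-1.18) z + (0.41) z^2 = 0, i.e. a z^2 + b z + c = 0 with a = 0.41, b = -1.18, c = 1.
  Discriminant D = b^2 - 4ac = (-1.18)^2 - 4*(0.41)*1 = 1.3924 - (1.64) = -0.2476.
  D < 0, so the roots are the complex-conjugate pair z = (-b +/- i sqrt(-D)) / (2a) = 1.439 +/- 0.6068i.
  For a conjugate pair |z|^2 = z * conj(z) = (product of roots) = c/a = 1/(0.41) = 2.439024, so |z| = sqrt(2.439024) = 1.5617 for both roots.
Moduli of all roots: 2.0000, 1.5617, 1.5617.
All moduli strictly greater than 1? Yes.
Verdict: Invertible.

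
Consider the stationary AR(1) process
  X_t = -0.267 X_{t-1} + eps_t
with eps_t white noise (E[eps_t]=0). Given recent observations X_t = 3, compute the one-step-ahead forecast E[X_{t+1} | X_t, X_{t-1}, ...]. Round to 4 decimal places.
E[X_{t+1} \mid \mathcal F_t] = -0.8010

For an AR(p) model X_t = c + sum_i phi_i X_{t-i} + eps_t, the
one-step-ahead conditional mean is
  E[X_{t+1} | X_t, ...] = c + sum_i phi_i X_{t+1-i}.
Substitute known values:
  E[X_{t+1} | ...] = (-0.267) * (3)
                   = -0.8010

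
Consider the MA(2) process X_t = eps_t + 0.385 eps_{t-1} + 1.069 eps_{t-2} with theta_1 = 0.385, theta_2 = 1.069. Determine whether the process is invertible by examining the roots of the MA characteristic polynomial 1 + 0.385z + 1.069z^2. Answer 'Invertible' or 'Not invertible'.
\text{Not invertible}

The MA(q) characteristic polynomial is P(z) = 1 + 0.385z + 1.069z^2.
Invertibility requires all roots to lie outside the unit circle, i.e. |z| > 1 for every root.
Set 1 + (0.385) z + (1.069) z^2 = 0, i.e. a z^2 + b z + c = 0 with a = 1.069, b = 0.385, c = 1.
Discriminant D = b^2 - 4ac = (0.385)^2 - 4*(1.069)*1 = 0.148225 - (4.276) = -4.127775.
D < 0, so the roots are the complex-conjugate pair z = (-b +/- i sqrt(-D)) / (2a) = -0.1801 +/- 0.9503i.
For a conjugate pair |z|^2 = z * conj(z) = (product of roots) = c/a = 1/(1.069) = 0.935454, so |z| = sqrt(0.935454) = 0.9672 for both roots.
Moduli of all roots: 0.9672, 0.9672.
All moduli strictly greater than 1? No.
Verdict: Not invertible.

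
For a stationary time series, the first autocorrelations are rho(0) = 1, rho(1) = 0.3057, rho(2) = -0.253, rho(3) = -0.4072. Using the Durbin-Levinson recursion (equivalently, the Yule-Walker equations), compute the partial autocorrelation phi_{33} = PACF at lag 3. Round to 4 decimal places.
\phi_{33} = -0.2370

The PACF at lag k is phi_{kk}, the last component of the solution
to the Yule-Walker system G_k phi = r_k where
  (G_k)_{ij} = rho(|i - j|), (r_k)_i = rho(i), i,j = 1..k.
Equivalently, Durbin-Levinson gives phi_{kk} iteratively:
  phi_{11} = rho(1)
  phi_{kk} = [rho(k) - sum_{j=1..k-1} phi_{k-1,j} rho(k-j)]
            / [1 - sum_{j=1..k-1} phi_{k-1,j} rho(j)],
  phi_{k,j} = phi_{k-1,j} - phi_{kk} phi_{k-1,k-j},  j = 1..k-1.
Step k = 1:
  phi_11 = rho(1) = 0.3057.
Step k = 2:
  phi_22 = [rho(2) - phi_11 rho(1)] / [1 - phi_11 rho(1)] = [-0.253 - (0.3057)(0.3057)] / [1 - (0.3057)(0.3057)]
         = -0.34645249 / 0.90654751 = -0.382167.
  Update: phi_21 = phi_11 - phi_22 phi_11 = 0.3057 - (-0.382167)(0.3057) = 0.422528.
Step k = 3:
  phi_33 = [rho(3) - phi_21 rho(2) - phi_22 rho(1)] / [1 - phi_21 rho(1) - phi_22 rho(2)]
    numerator   = -0.4072 - (0.422528)(-0.253) - (-0.382167)(0.3057) = -0.18347187
    denominator = 1 - (0.422528)(0.3057) - (-0.382167)(-0.253) = 0.77414482
  phi_33 = -0.18347187 / 0.77414482 = -0.237.
Therefore phi_{33} = -0.2370.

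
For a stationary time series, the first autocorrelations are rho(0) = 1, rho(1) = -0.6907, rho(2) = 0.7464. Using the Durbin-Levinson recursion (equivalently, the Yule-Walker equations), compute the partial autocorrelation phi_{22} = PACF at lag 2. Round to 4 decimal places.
\phi_{22} = 0.5150

The PACF at lag k is phi_{kk}, the last component of the solution
to the Yule-Walker system G_k phi = r_k where
  (G_k)_{ij} = rho(|i - j|), (r_k)_i = rho(i), i,j = 1..k.
Equivalently, Durbin-Levinson gives phi_{kk} iteratively:
  phi_{11} = rho(1)
  phi_{kk} = [rho(k) - sum_{j=1..k-1} phi_{k-1,j} rho(k-j)]
            / [1 - sum_{j=1..k-1} phi_{k-1,j} rho(j)],
  phi_{k,j} = phi_{k-1,j} - phi_{kk} phi_{k-1,k-j},  j = 1..k-1.
Step k = 1:
  phi_11 = rho(1) = -0.6907.
Step k = 2:
  phi_22 = [rho(2) - phi_11 rho(1)] / [1 - phi_11 rho(1)] = [0.7464 - (-0.6907)(-0.6907)] / [1 - (-0.6907)(-0.6907)]
         = 0.26933351 / 0.52293351 = 0.515.
Therefore phi_{22} = 0.5150.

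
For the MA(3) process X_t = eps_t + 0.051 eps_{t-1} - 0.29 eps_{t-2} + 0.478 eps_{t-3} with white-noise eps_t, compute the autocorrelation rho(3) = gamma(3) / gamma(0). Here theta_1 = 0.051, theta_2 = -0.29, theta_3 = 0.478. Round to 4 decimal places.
\rho(3) = 0.3634

For an MA(q) process with theta_0 = 1, the autocovariance is
  gamma(k) = sigma^2 * sum_{i=0..q-k} theta_i * theta_{i+k},
and rho(k) = gamma(k) / gamma(0). Sigma^2 cancels.
  numerator   = (1)*(0.478) = 0.478.
  denominator = (1)^2 + (0.051)^2 + (-0.29)^2 + (0.478)^2 = 1.315185.
  rho(3) = 0.478 / 1.315185 = 0.3634.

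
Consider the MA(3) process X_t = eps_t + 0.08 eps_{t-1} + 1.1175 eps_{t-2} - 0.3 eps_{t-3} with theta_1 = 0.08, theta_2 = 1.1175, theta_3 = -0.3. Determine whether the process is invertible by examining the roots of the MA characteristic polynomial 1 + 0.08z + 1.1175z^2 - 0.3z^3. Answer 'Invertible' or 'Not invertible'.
\text{Not invertible}

The MA(q) characteristic polynomial is P(z) = 1 + 0.08z + 1.1175z^2 - 0.3z^3.
Invertibility requires all roots to lie outside the unit circle, i.e. |z| > 1 for every root.
Degree 3: look for a simple real root z0 first, then factor out (1 - z/z0) and solve the remaining quadratic.
Testing z0 = 4: P(4) = 1 + (0.08)(4) + (1.1175)(4)^2 + (-0.3)(4)^3
  = 1 + (0.32) + (17.88) + (-19.2) = 0.  So z_0 = 4 is a root, |z_0| = 4.
Divide out the factor (1 - 0.25 z) = (1 - z/z0) (since 1/z0 = 0.25):
  P(z) = (1 - 0.25 z)(1 + (0.33) z + (1.2) z^2)
  [check: z-coef 0.33 - (0.25) = 0.08; z^2-coef 1.2 - (0.25)(0.33) = 1.1175; z^3-coef -(0.25)(1.2) = -0.3.]
Remaining roots from the quadratic factor 1 + (0.33) z + (1.2) z^2:
  Set 1 + (0.33) z + (1.2) z^2 = 0, i.e. a z^2 + b z + c = 0 with a = 1.2, b = 0.33, c = 1.
  Discriminant D = b^2 - 4ac = (0.33)^2 - 4*(1.2)*1 = 0.1089 - (4.8) = -4.6911.
  D < 0, so the roots are the complex-conjugate pair z = (-b +/- i sqrt(-D)) / (2a) = -0.1375 +/- 0.9025i.
  For a conjugate pair |z|^2 = z * conj(z) = (product of roots) = c/a = 1/(1.2) = 0.833333, so |z| = sqrt(0.833333) = 0.9129 for both roots.
Moduli of all roots: 4.0000, 0.9129, 0.9129.
All moduli strictly greater than 1? No.
Verdict: Not invertible.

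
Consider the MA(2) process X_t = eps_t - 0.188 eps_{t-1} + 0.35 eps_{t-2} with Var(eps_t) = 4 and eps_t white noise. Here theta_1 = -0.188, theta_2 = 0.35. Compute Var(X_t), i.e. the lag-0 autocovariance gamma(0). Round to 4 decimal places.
\gamma(0) = 4.6314

For an MA(q) process X_t = eps_t + sum_i theta_i eps_{t-i} with
Var(eps_t) = sigma^2, the variance is
  gamma(0) = sigma^2 * (1 + sum_i theta_i^2).
  sum_i theta_i^2 = (-0.188)^2 + (0.35)^2 = 0.035344 + 0.1225 = 0.157844.
  gamma(0) = 4 * (1 + 0.157844) = 4 * 1.157844 = 4.631376, which rounds to 4.6314.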